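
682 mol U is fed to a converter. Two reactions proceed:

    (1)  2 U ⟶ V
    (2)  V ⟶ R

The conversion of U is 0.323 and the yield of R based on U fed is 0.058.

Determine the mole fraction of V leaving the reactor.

Conversion of U: U consumed = 2ξ₁ = 0.323 × 682 → ξ₁ = 110.1 mol.
Yield of R: 1ξ₂ / 682 = 0.058 → ξ₂ = 39.56 mol.
Outlet amounts (n = n₀ + Σ ν·ξ):
  U: 682 − 2(110.1) = 461.7
  V: 0 + 1(110.1) − 1(39.56) = 70.59
  R: 0 + 1(39.56) = 39.56
Total out = 571.9 mol; y_V = 70.59 / 571.9 = 0.1234.

0.123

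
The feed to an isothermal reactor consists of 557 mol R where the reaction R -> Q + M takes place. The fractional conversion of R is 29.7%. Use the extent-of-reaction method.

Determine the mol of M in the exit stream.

165 mol

R reacted = 0.297 × 557 = 165.4 mol; ν_R = −1, so ξ = 165.4/1 = 165.4 mol.
Outlet amounts (n = n₀ + ν ξ):
  R: 557 − 1(165.4) = 391.6
  Q: 0 + 1(165.4) = 165.4
  M: 0 + 1(165.4) = 165.4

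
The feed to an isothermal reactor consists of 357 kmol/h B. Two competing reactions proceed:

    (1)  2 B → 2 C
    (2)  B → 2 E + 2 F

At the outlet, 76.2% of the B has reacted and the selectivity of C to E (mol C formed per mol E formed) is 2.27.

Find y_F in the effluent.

Conversion of B: B consumed = 0.762 × 357 = 272 kmol/h = 2ξ₁ + 1ξ₂.
Selectivity: 2ξ₁ / (2ξ₂) = 2.27 → ξ₁ = 2.27 ξ₂.
Substitute: (2·2.27 + 1) ξ₂ = 272 → ξ₂ = 49.1 kmol/h, ξ₁ = 111.5 kmol/h.
Outlet amounts (n = n₀ + Σ ν·ξ):
  B: 357 − 2(111.5) − 1(49.1) = 84.97
  C: 0 + 2(111.5) = 222.9
  E: 0 + 2(49.1) = 98.21
  F: 0 + 2(49.1) = 98.21
Total out = 504.3 kmol/h; y_F = 98.21 / 504.3 = 0.1947.

0.195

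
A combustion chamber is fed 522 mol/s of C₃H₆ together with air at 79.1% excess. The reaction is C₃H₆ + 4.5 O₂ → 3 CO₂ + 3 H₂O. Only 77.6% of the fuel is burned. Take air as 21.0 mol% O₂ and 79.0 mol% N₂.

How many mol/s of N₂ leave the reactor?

15800 mol/s

Stoichiometric O₂ = 4.5 × 522 = 2349 mol/s; O₂ fed = 2349 × 1.791 = 4207 mol/s.
N₂ fed = 4207 × 79/21 = 15830 mol/s.
Fuel reacted = 0.776 × 522 → ξ = 405.1 mol/s.
Outlet (n = n₀ + ν ξ):
  C₃H₆: 522 − 1(405.1) = 116.9
  O₂: 4207 − 4.5(405.1) = 2384
  N₂: 15830 (inert)
  CO₂: 0 + 3(405.1) = 1215
  H₂O: 0 + 3(405.1) = 1215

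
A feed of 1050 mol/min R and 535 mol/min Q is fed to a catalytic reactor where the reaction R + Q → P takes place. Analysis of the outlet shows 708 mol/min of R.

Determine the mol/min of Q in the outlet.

For R: n = n₀ − 1ξ → 708 = 1050 − 1ξ, giving ξ = 342 mol/min.
Outlet amounts (n = n₀ + ν ξ):
  R: 1050 − 1(342) = 708
  Q: 535 − 1(342) = 193
  P: 0 + 1(342) = 342

193 mol/min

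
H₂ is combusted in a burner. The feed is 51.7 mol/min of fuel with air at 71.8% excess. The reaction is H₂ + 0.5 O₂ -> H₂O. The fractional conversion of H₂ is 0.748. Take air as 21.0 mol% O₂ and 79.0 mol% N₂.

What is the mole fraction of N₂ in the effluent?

0.685

Stoichiometric O₂ = 0.5 × 51.7 = 25.85 mol/min; O₂ fed = 25.85 × 1.718 = 44.41 mol/min.
N₂ fed = 44.41 × 79/21 = 167.1 mol/min.
Fuel reacted = 0.748 × 51.7 → ξ = 38.67 mol/min.
Outlet (n = n₀ + ν ξ):
  H₂: 51.7 − 1(38.67) = 13.03
  O₂: 44.41 − 0.5(38.67) = 25.07
  N₂: 167.1 (inert)
  H₂O: 0 + 1(38.67) = 38.67
Total out = 243.8 mol/min; y_N₂ = 167.1 / 243.8 = 0.6851.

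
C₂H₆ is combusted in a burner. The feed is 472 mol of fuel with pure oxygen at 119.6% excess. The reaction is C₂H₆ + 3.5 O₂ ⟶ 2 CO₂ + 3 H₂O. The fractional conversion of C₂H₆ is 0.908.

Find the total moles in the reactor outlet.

4310 mol

Stoichiometric O₂ = 3.5 × 472 = 1652 mol; O₂ fed = 1652 × 2.196 = 3628 mol.
Fuel reacted = 0.908 × 472 → ξ = 428.6 mol.
Outlet (n = n₀ + ν ξ):
  C₂H₆: 472 − 1(428.6) = 43.42
  O₂: 3628 − 3.5(428.6) = 2128
  CO₂: 0 + 2(428.6) = 857.2
  H₂O: 0 + 3(428.6) = 1286
Total out = 43.42 + 2128 + 857.2 + 1286 = 4314 mol.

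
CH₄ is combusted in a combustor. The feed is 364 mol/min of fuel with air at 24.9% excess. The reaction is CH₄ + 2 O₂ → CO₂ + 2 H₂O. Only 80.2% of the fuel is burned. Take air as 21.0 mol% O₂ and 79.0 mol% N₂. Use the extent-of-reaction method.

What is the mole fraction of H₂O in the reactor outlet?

0.124

Stoichiometric O₂ = 2 × 364 = 728 mol/min; O₂ fed = 728 × 1.249 = 909.3 mol/min.
N₂ fed = 909.3 × 79/21 = 3421 mol/min.
Fuel reacted = 0.802 × 364 → ξ = 291.9 mol/min.
Outlet (n = n₀ + ν ξ):
  CH₄: 364 − 1(291.9) = 72.07
  O₂: 909.3 − 2(291.9) = 325.4
  N₂: 3421 (inert)
  CO₂: 0 + 1(291.9) = 291.9
  H₂O: 0 + 2(291.9) = 583.9
Total out = 4694 mol/min; y_H₂O = 583.9 / 4694 = 0.1244.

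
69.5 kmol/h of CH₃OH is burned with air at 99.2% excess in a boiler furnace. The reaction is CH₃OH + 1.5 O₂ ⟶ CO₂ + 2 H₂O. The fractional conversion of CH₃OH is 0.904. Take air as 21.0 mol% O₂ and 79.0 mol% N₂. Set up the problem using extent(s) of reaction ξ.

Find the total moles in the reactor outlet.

1090 kmol/h

Stoichiometric O₂ = 1.5 × 69.5 = 104.2 kmol/h; O₂ fed = 104.2 × 1.992 = 207.7 kmol/h.
N₂ fed = 207.7 × 79/21 = 781.2 kmol/h.
Fuel reacted = 0.904 × 69.5 → ξ = 62.83 kmol/h.
Outlet (n = n₀ + ν ξ):
  CH₃OH: 69.5 − 1(62.83) = 6.672
  O₂: 207.7 − 1.5(62.83) = 113.4
  N₂: 781.2 (inert)
  CO₂: 0 + 1(62.83) = 62.83
  H₂O: 0 + 2(62.83) = 125.7
Total out = 6.672 + 113.4 + 781.2 + 62.83 + 125.7 = 1090 kmol/h.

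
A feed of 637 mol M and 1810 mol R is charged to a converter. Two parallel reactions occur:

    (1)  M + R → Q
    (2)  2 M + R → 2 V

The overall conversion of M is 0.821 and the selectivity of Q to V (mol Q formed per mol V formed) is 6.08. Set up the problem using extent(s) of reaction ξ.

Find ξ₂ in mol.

Conversion of M: M consumed = 0.821 × 637 = 523 mol = 1ξ₁ + 2ξ₂.
Selectivity: 1ξ₁ / (2ξ₂) = 6.08 → ξ₁ = 12.16 ξ₂.
Substitute: (1·12.16 + 2) ξ₂ = 523 → ξ₂ = 36.93 mol, ξ₁ = 449.1 mol.
Outlet amounts (n = n₀ + Σ ν·ξ):
  M: 637 − 1(449.1) − 2(36.93) = 114
  R: 1810 − 1(449.1) − 1(36.93) = 1324
  Q: 0 + 1(449.1) = 449.1
  V: 0 + 2(36.93) = 73.87

ξ₂ = 36.9 mol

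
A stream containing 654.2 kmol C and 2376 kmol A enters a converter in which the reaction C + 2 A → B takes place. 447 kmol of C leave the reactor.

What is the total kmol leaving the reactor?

2620 kmol

For C: n = n₀ − 1ξ → 447 = 654.2 − 1ξ, giving ξ = 207.2 kmol.
Outlet amounts (n = n₀ + ν ξ):
  C: 654.2 − 1(207.2) = 447
  A: 2376 − 2(207.2) = 1962
  B: 0 + 1(207.2) = 207.2
Total out = 447 + 1962 + 207.2 = 2616 kmol.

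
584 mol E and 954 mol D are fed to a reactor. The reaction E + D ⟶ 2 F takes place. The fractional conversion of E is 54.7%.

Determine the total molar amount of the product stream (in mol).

1540 mol

E reacted = 0.547 × 584 = 319.4 mol; ν_E = −1, so ξ = 319.4/1 = 319.4 mol.
Outlet amounts (n = n₀ + ν ξ):
  E: 584 − 1(319.4) = 264.6
  D: 954 − 1(319.4) = 634.6
  F: 0 + 2(319.4) = 638.9
Total out = 264.6 + 634.6 + 638.9 = 1538 mol.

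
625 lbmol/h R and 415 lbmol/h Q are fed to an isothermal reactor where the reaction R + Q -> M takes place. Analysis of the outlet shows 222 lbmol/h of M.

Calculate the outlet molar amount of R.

For M: n = n₀ + 1ξ → 222 = 0 + 1ξ, giving ξ = 222 lbmol/h.
Outlet amounts (n = n₀ + ν ξ):
  R: 625 − 1(222) = 403
  Q: 415 − 1(222) = 193
  M: 0 + 1(222) = 222

403 lbmol/h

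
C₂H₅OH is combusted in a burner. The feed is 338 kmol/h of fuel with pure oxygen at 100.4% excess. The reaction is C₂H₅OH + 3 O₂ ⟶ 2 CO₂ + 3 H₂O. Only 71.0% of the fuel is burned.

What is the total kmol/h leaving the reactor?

2610 kmol/h

Stoichiometric O₂ = 3 × 338 = 1014 kmol/h; O₂ fed = 1014 × 2.004 = 2032 kmol/h.
Fuel reacted = 0.71 × 338 → ξ = 240 kmol/h.
Outlet (n = n₀ + ν ξ):
  C₂H₅OH: 338 − 1(240) = 98.02
  O₂: 2032 − 3(240) = 1312
  CO₂: 0 + 2(240) = 480
  H₂O: 0 + 3(240) = 719.9
Total out = 98.02 + 1312 + 480 + 719.9 = 2610 kmol/h.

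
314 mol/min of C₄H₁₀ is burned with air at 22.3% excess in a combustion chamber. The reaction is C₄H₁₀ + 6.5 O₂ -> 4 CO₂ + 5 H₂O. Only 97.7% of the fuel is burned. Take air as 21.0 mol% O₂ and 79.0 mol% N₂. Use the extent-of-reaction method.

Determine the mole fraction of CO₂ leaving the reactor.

0.0969

Stoichiometric O₂ = 6.5 × 314 = 2041 mol/min; O₂ fed = 2041 × 1.223 = 2496 mol/min.
N₂ fed = 2496 × 79/21 = 9390 mol/min.
Fuel reacted = 0.977 × 314 → ξ = 306.8 mol/min.
Outlet (n = n₀ + ν ξ):
  C₄H₁₀: 314 − 1(306.8) = 7.222
  O₂: 2496 − 6.5(306.8) = 502.1
  N₂: 9390 (inert)
  CO₂: 0 + 4(306.8) = 1227
  H₂O: 0 + 5(306.8) = 1534
Total out = 12660 mol/min; y_CO₂ = 1227 / 12660 = 0.09692.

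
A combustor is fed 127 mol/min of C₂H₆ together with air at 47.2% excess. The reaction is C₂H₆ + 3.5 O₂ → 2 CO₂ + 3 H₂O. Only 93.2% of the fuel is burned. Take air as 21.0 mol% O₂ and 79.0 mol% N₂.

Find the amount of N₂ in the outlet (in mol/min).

2460 mol/min

Stoichiometric O₂ = 3.5 × 127 = 444.5 mol/min; O₂ fed = 444.5 × 1.472 = 654.3 mol/min.
N₂ fed = 654.3 × 79/21 = 2461 mol/min.
Fuel reacted = 0.932 × 127 → ξ = 118.4 mol/min.
Outlet (n = n₀ + ν ξ):
  C₂H₆: 127 − 1(118.4) = 8.636
  O₂: 654.3 − 3.5(118.4) = 240
  N₂: 2461 (inert)
  CO₂: 0 + 2(118.4) = 236.7
  H₂O: 0 + 3(118.4) = 355.1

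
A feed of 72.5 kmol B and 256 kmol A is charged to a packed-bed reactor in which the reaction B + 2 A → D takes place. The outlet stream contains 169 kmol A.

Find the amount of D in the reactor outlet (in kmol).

43.5 kmol

For A: n = n₀ − 2ξ → 169 = 256 − 2ξ, giving ξ = 43.5 kmol.
Outlet amounts (n = n₀ + ν ξ):
  B: 72.5 − 1(43.5) = 29
  A: 256 − 2(43.5) = 169
  D: 0 + 1(43.5) = 43.5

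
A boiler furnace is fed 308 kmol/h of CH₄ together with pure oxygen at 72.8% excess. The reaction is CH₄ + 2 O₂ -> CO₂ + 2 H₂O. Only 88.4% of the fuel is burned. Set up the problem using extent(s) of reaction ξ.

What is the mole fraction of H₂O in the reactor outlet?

Stoichiometric O₂ = 2 × 308 = 616 kmol/h; O₂ fed = 616 × 1.728 = 1064 kmol/h.
Fuel reacted = 0.884 × 308 → ξ = 272.3 kmol/h.
Outlet (n = n₀ + ν ξ):
  CH₄: 308 − 1(272.3) = 35.73
  O₂: 1064 − 2(272.3) = 519.9
  CO₂: 0 + 1(272.3) = 272.3
  H₂O: 0 + 2(272.3) = 544.5
Total out = 1372 kmol/h; y_H₂O = 544.5 / 1372 = 0.3968.

0.397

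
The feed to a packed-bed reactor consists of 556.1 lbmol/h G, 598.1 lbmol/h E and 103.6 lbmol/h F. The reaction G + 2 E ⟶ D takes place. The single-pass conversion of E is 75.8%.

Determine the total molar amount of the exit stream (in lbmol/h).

804 lbmol/h

E reacted = 0.758 × 598.1 = 453.4 lbmol/h; ν_E = −2, so ξ = 453.4/2 = 226.7 lbmol/h.
Outlet amounts (n = n₀ + ν ξ):
  G: 556.1 − 1(226.7) = 329.4
  E: 598.1 − 2(226.7) = 144.7
  D: 0 + 1(226.7) = 226.7
  F: 103.6 (inert)
Total out = 329.4 + 144.7 + 226.7 + 103.6 = 804.4 lbmol/h.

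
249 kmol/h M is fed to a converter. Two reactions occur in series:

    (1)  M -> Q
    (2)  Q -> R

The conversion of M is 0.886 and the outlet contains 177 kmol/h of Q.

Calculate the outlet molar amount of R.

43.6 kmol/h

Conversion of M: M consumed = 1ξ₁ = 0.886 × 249 → ξ₁ = 220.6 kmol/h.
Q balance: n_Q = 0 + 1ξ₁ − 1ξ₂ = 177 → ξ₂ = (1·220.6 − 177)/1 = 43.61 kmol/h.
Outlet amounts (n = n₀ + Σ ν·ξ):
  M: 249 − 1(220.6) = 28.39
  Q: 0 + 1(220.6) − 1(43.61) = 177
  R: 0 + 1(43.61) = 43.61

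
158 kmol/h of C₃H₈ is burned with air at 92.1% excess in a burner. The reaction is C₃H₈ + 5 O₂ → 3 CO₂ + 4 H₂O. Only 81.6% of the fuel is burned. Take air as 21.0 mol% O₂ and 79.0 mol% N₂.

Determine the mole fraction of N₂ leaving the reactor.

Stoichiometric O₂ = 5 × 158 = 790 kmol/h; O₂ fed = 790 × 1.921 = 1518 kmol/h.
N₂ fed = 1518 × 79/21 = 5709 kmol/h.
Fuel reacted = 0.816 × 158 → ξ = 128.9 kmol/h.
Outlet (n = n₀ + ν ξ):
  C₃H₈: 158 − 1(128.9) = 29.07
  O₂: 1518 − 5(128.9) = 872.9
  N₂: 5709 (inert)
  CO₂: 0 + 3(128.9) = 386.8
  H₂O: 0 + 4(128.9) = 515.7
Total out = 7514 kmol/h; y_N₂ = 5709 / 7514 = 0.7598.

0.76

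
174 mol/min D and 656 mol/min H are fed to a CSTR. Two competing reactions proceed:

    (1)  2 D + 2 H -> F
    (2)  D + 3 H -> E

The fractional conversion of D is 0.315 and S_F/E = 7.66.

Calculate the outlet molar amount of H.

594 mol/min

Conversion of D: D consumed = 0.315 × 174 = 54.81 mol/min = 2ξ₁ + 1ξ₂.
Selectivity: 1ξ₁ / (1ξ₂) = 7.66 → ξ₁ = 7.66 ξ₂.
Substitute: (2·7.66 + 1) ξ₂ = 54.81 → ξ₂ = 3.358 mol/min, ξ₁ = 25.73 mol/min.
Outlet amounts (n = n₀ + Σ ν·ξ):
  D: 174 − 2(25.73) − 1(3.358) = 119.2
  H: 656 − 2(25.73) − 3(3.358) = 594.5
  F: 0 + 1(25.73) = 25.73
  E: 0 + 1(3.358) = 3.358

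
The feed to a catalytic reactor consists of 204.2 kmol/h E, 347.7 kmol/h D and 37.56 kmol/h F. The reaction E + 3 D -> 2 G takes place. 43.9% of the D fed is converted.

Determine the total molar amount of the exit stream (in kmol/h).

488 kmol/h

D reacted = 0.439 × 347.7 = 152.6 kmol/h; ν_D = −3, so ξ = 152.6/3 = 50.88 kmol/h.
Outlet amounts (n = n₀ + ν ξ):
  E: 204.2 − 1(50.88) = 153.3
  D: 347.7 − 3(50.88) = 195.1
  G: 0 + 2(50.88) = 101.8
  F: 37.56 (inert)
Total out = 153.3 + 195.1 + 101.8 + 37.56 = 487.7 kmol/h.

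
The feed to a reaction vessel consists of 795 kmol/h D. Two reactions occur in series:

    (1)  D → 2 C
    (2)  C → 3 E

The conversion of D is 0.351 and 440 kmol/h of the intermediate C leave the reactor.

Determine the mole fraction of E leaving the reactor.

Conversion of D: D consumed = 1ξ₁ = 0.351 × 795 → ξ₁ = 279 kmol/h.
C balance: n_C = 0 + 2ξ₁ − 1ξ₂ = 440 → ξ₂ = (2·279 − 440)/1 = 118.1 kmol/h.
Outlet amounts (n = n₀ + Σ ν·ξ):
  D: 795 − 1(279) = 516
  C: 0 + 2(279) − 1(118.1) = 440
  E: 0 + 3(118.1) = 354.3
Total out = 1310 kmol/h; y_E = 354.3 / 1310 = 0.2704.

0.27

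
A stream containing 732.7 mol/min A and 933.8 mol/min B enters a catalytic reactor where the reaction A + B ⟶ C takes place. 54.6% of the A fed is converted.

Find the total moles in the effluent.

A reacted = 0.546 × 732.7 = 400.1 mol/min; ν_A = −1, so ξ = 400.1/1 = 400.1 mol/min.
Outlet amounts (n = n₀ + ν ξ):
  A: 732.7 − 1(400.1) = 332.6
  B: 933.8 − 1(400.1) = 533.7
  C: 0 + 1(400.1) = 400.1
Total out = 332.6 + 533.7 + 400.1 = 1266 mol/min.

1270 mol/min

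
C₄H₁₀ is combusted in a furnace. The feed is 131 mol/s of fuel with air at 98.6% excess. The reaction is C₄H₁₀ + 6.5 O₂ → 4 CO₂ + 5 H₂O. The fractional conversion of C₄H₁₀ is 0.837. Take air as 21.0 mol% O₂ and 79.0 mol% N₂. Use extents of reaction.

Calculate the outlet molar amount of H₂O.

Stoichiometric O₂ = 6.5 × 131 = 851.5 mol/s; O₂ fed = 851.5 × 1.986 = 1691 mol/s.
N₂ fed = 1691 × 79/21 = 6362 mol/s.
Fuel reacted = 0.837 × 131 → ξ = 109.6 mol/s.
Outlet (n = n₀ + ν ξ):
  C₄H₁₀: 131 − 1(109.6) = 21.35
  O₂: 1691 − 6.5(109.6) = 978.4
  N₂: 6362 (inert)
  CO₂: 0 + 4(109.6) = 438.6
  H₂O: 0 + 5(109.6) = 548.2

548 mol/s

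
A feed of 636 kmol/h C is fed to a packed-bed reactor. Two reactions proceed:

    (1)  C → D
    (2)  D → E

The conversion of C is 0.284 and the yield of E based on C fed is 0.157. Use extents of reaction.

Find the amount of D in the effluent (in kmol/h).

80.8 kmol/h

Conversion of C: C consumed = 1ξ₁ = 0.284 × 636 → ξ₁ = 180.6 kmol/h.
Yield of E: 1ξ₂ / 636 = 0.157 → ξ₂ = 99.85 kmol/h.
Outlet amounts (n = n₀ + Σ ν·ξ):
  C: 636 − 1(180.6) = 455.4
  D: 0 + 1(180.6) − 1(99.85) = 80.77
  E: 0 + 1(99.85) = 99.85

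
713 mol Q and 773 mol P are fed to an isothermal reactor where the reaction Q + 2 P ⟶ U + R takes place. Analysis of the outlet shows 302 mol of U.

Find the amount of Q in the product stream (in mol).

For U: n = n₀ + 1ξ → 302 = 0 + 1ξ, giving ξ = 302 mol.
Outlet amounts (n = n₀ + ν ξ):
  Q: 713 − 1(302) = 411
  P: 773 − 2(302) = 169
  U: 0 + 1(302) = 302
  R: 0 + 1(302) = 302

411 mol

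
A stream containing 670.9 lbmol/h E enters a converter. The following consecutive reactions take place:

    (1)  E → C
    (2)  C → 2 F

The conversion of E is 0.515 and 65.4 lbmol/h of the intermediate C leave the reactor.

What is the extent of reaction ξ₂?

ξ₂ = 280 lbmol/h

Conversion of E: E consumed = 1ξ₁ = 0.515 × 670.9 → ξ₁ = 345.5 lbmol/h.
C balance: n_C = 0 + 1ξ₁ − 1ξ₂ = 65.4 → ξ₂ = (1·345.5 − 65.4)/1 = 280.1 lbmol/h.
Outlet amounts (n = n₀ + Σ ν·ξ):
  E: 670.9 − 1(345.5) = 325.4
  C: 0 + 1(345.5) − 1(280.1) = 65.4
  F: 0 + 2(280.1) = 560.2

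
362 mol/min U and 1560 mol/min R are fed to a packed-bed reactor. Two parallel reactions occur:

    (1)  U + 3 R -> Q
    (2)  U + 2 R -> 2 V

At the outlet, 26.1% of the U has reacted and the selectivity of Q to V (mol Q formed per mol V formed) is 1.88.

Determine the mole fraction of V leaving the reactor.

0.0237

Conversion of U: U consumed = 0.261 × 362 = 94.48 mol/min = 1ξ₁ + 1ξ₂.
Selectivity: 1ξ₁ / (2ξ₂) = 1.88 → ξ₁ = 3.76 ξ₂.
Substitute: (1·3.76 + 1) ξ₂ = 94.48 → ξ₂ = 19.85 mol/min, ξ₁ = 74.63 mol/min.
Outlet amounts (n = n₀ + Σ ν·ξ):
  U: 362 − 1(74.63) − 1(19.85) = 267.5
  R: 1560 − 3(74.63) − 2(19.85) = 1296
  Q: 0 + 1(74.63) = 74.63
  V: 0 + 2(19.85) = 39.7
Total out = 1678 mol/min; y_V = 39.7 / 1678 = 0.02365.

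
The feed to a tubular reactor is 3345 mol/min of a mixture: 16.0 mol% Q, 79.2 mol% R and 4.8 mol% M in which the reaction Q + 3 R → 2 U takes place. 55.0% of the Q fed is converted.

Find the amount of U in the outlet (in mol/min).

Q reacted = 0.55 × 535.2 = 294.4 mol/min; ν_Q = −1, so ξ = 294.4/1 = 294.4 mol/min.
Outlet amounts (n = n₀ + ν ξ):
  Q: 535.2 − 1(294.4) = 240.8
  R: 2649 − 3(294.4) = 1766
  U: 0 + 2(294.4) = 588.7
  M: 160.6 (inert)

589 mol/min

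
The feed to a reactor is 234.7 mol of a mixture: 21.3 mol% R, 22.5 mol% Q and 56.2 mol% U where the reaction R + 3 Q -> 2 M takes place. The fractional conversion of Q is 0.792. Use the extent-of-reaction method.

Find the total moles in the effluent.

207 mol

Q reacted = 0.792 × 52.81 = 41.82 mol; ν_Q = −3, so ξ = 41.82/3 = 13.94 mol.
Outlet amounts (n = n₀ + ν ξ):
  R: 49.99 − 1(13.94) = 36.05
  Q: 52.81 − 3(13.94) = 10.98
  M: 0 + 2(13.94) = 27.88
  U: 131.9 (inert)
Total out = 36.05 + 10.98 + 27.88 + 131.9 = 206.8 mol.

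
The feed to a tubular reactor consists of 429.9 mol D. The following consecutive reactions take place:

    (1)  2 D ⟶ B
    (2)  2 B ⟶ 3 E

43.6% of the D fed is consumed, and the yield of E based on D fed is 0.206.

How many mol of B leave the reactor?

34.7 mol

Conversion of D: D consumed = 2ξ₁ = 0.436 × 429.9 → ξ₁ = 93.72 mol.
Yield of E: 3ξ₂ / 429.9 = 0.206 → ξ₂ = 29.52 mol.
Outlet amounts (n = n₀ + Σ ν·ξ):
  D: 429.9 − 2(93.72) = 242.5
  B: 0 + 1(93.72) − 2(29.52) = 34.68
  E: 0 + 3(29.52) = 88.56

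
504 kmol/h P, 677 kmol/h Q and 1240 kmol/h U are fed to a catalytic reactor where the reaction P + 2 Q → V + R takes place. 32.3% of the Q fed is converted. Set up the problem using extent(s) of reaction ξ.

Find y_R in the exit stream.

Q reacted = 0.323 × 677 = 218.7 kmol/h; ν_Q = −2, so ξ = 218.7/2 = 109.3 kmol/h.
Outlet amounts (n = n₀ + ν ξ):
  P: 504 − 1(109.3) = 394.7
  Q: 677 − 2(109.3) = 458.3
  V: 0 + 1(109.3) = 109.3
  R: 0 + 1(109.3) = 109.3
  U: 1240 (inert)
Total out = 2312 kmol/h; y_R = 109.3 / 2312 = 0.0473.

0.0473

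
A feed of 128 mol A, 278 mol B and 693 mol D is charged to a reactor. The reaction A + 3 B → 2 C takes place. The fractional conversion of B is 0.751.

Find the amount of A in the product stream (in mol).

58.4 mol

B reacted = 0.751 × 278 = 208.8 mol; ν_B = −3, so ξ = 208.8/3 = 69.59 mol.
Outlet amounts (n = n₀ + ν ξ):
  A: 128 − 1(69.59) = 58.41
  B: 278 − 3(69.59) = 69.22
  C: 0 + 2(69.59) = 139.2
  D: 693 (inert)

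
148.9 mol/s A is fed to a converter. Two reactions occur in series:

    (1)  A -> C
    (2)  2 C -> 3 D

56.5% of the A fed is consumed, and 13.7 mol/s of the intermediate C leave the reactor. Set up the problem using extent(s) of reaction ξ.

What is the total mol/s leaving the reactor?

Conversion of A: A consumed = 1ξ₁ = 0.565 × 148.9 → ξ₁ = 84.13 mol/s.
C balance: n_C = 0 + 1ξ₁ − 2ξ₂ = 13.7 → ξ₂ = (1·84.13 − 13.7)/2 = 35.21 mol/s.
Outlet amounts (n = n₀ + Σ ν·ξ):
  A: 148.9 − 1(84.13) = 64.77
  C: 0 + 1(84.13) − 2(35.21) = 13.7
  D: 0 + 3(35.21) = 105.6
Total out = 64.77 + 13.7 + 105.6 = 184.1 mol/s.

184 mol/s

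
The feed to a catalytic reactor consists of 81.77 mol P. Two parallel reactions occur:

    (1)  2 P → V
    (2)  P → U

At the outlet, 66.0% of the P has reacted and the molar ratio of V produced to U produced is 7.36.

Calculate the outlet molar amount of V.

Conversion of P: P consumed = 0.66 × 81.77 = 53.97 mol = 2ξ₁ + 1ξ₂.
Selectivity: 1ξ₁ / (1ξ₂) = 7.36 → ξ₁ = 7.36 ξ₂.
Substitute: (2·7.36 + 1) ξ₂ = 53.97 → ξ₂ = 3.433 mol, ξ₁ = 25.27 mol.
Outlet amounts (n = n₀ + Σ ν·ξ):
  P: 81.77 − 2(25.27) − 1(3.433) = 27.8
  V: 0 + 1(25.27) = 25.27
  U: 0 + 1(3.433) = 3.433

25.3 mol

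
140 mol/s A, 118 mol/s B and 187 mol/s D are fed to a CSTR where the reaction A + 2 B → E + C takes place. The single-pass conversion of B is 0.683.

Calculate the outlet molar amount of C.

B reacted = 0.683 × 118 = 80.59 mol/s; ν_B = −2, so ξ = 80.59/2 = 40.3 mol/s.
Outlet amounts (n = n₀ + ν ξ):
  A: 140 − 1(40.3) = 99.7
  B: 118 − 2(40.3) = 37.41
  E: 0 + 1(40.3) = 40.3
  C: 0 + 1(40.3) = 40.3
  D: 187 (inert)

40.3 mol/s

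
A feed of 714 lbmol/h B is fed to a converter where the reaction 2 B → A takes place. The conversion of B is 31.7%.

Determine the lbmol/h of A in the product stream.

B reacted = 0.317 × 714 = 226.3 lbmol/h; ν_B = −2, so ξ = 226.3/2 = 113.2 lbmol/h.
Outlet amounts (n = n₀ + ν ξ):
  B: 714 − 2(113.2) = 487.7
  A: 0 + 1(113.2) = 113.2

113 lbmol/h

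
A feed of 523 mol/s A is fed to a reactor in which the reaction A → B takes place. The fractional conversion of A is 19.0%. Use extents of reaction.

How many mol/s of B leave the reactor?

99.4 mol/s

A reacted = 0.19 × 523 = 99.37 mol/s; ν_A = −1, so ξ = 99.37/1 = 99.37 mol/s.
Outlet amounts (n = n₀ + ν ξ):
  A: 523 − 1(99.37) = 423.6
  B: 0 + 1(99.37) = 99.37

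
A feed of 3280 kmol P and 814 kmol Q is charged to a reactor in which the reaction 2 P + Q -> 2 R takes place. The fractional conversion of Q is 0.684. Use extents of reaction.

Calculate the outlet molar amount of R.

1110 kmol

Q reacted = 0.684 × 814 = 556.8 kmol; ν_Q = −1, so ξ = 556.8/1 = 556.8 kmol.
Outlet amounts (n = n₀ + ν ξ):
  P: 3280 − 2(556.8) = 2166
  Q: 814 − 1(556.8) = 257.2
  R: 0 + 2(556.8) = 1114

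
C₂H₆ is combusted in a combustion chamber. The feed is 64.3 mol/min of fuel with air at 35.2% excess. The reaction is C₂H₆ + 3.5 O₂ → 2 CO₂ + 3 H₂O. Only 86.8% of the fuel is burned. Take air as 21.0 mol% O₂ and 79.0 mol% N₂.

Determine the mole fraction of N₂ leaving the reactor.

0.743

Stoichiometric O₂ = 3.5 × 64.3 = 225 mol/min; O₂ fed = 225 × 1.352 = 304.3 mol/min.
N₂ fed = 304.3 × 79/21 = 1145 mol/min.
Fuel reacted = 0.868 × 64.3 → ξ = 55.81 mol/min.
Outlet (n = n₀ + ν ξ):
  C₂H₆: 64.3 − 1(55.81) = 8.488
  O₂: 304.3 − 3.5(55.81) = 108.9
  N₂: 1145 (inert)
  CO₂: 0 + 2(55.81) = 111.6
  H₂O: 0 + 3(55.81) = 167.4
Total out = 1541 mol/min; y_N₂ = 1145 / 1541 = 0.7427.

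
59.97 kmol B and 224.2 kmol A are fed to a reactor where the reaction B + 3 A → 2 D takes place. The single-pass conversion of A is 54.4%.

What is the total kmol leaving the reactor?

203 kmol

A reacted = 0.544 × 224.2 = 122 kmol; ν_A = −3, so ξ = 122/3 = 40.65 kmol.
Outlet amounts (n = n₀ + ν ξ):
  B: 59.97 − 1(40.65) = 19.32
  A: 224.2 − 3(40.65) = 102.2
  D: 0 + 2(40.65) = 81.31
Total out = 19.32 + 102.2 + 81.31 = 202.9 kmol.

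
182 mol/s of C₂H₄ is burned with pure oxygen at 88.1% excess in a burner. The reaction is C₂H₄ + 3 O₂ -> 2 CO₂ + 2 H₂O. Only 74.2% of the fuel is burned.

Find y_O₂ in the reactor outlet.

0.514

Stoichiometric O₂ = 3 × 182 = 546 mol/s; O₂ fed = 546 × 1.881 = 1027 mol/s.
Fuel reacted = 0.742 × 182 → ξ = 135 mol/s.
Outlet (n = n₀ + ν ξ):
  C₂H₄: 182 − 1(135) = 46.96
  O₂: 1027 − 3(135) = 621.9
  CO₂: 0 + 2(135) = 270.1
  H₂O: 0 + 2(135) = 270.1
Total out = 1209 mol/s; y_O₂ = 621.9 / 1209 = 0.5144.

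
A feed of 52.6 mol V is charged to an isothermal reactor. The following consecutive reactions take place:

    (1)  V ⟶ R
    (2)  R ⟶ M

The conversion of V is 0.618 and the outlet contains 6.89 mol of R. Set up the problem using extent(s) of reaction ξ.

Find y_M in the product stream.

Conversion of V: V consumed = 1ξ₁ = 0.618 × 52.6 → ξ₁ = 32.51 mol.
R balance: n_R = 0 + 1ξ₁ − 1ξ₂ = 6.89 → ξ₂ = (1·32.51 − 6.89)/1 = 25.62 mol.
Outlet amounts (n = n₀ + Σ ν·ξ):
  V: 52.6 − 1(32.51) = 20.09
  R: 0 + 1(32.51) − 1(25.62) = 6.89
  M: 0 + 1(25.62) = 25.62
Total out = 52.6 mol; y_M = 25.62 / 52.6 = 0.487.

0.487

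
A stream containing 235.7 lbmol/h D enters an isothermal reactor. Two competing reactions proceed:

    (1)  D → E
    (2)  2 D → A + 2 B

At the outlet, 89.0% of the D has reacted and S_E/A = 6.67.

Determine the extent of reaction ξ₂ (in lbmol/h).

Conversion of D: D consumed = 0.89 × 235.7 = 209.8 lbmol/h = 1ξ₁ + 2ξ₂.
Selectivity: 1ξ₁ / (1ξ₂) = 6.67 → ξ₁ = 6.67 ξ₂.
Substitute: (1·6.67 + 2) ξ₂ = 209.8 → ξ₂ = 24.2 lbmol/h, ξ₁ = 161.4 lbmol/h.
Outlet amounts (n = n₀ + Σ ν·ξ):
  D: 235.7 − 1(161.4) − 2(24.2) = 25.93
  E: 0 + 1(161.4) = 161.4
  A: 0 + 1(24.2) = 24.2
  B: 0 + 2(24.2) = 48.39

ξ₂ = 24.2 lbmol/h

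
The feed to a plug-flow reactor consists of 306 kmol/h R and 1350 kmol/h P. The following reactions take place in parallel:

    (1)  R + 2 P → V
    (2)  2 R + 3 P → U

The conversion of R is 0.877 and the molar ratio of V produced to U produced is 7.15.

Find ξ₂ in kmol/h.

ξ₂ = 29.3 kmol/h

Conversion of R: R consumed = 0.877 × 306 = 268.4 kmol/h = 1ξ₁ + 2ξ₂.
Selectivity: 1ξ₁ / (1ξ₂) = 7.15 → ξ₁ = 7.15 ξ₂.
Substitute: (1·7.15 + 2) ξ₂ = 268.4 → ξ₂ = 29.33 kmol/h, ξ₁ = 209.7 kmol/h.
Outlet amounts (n = n₀ + Σ ν·ξ):
  R: 306 − 1(209.7) − 2(29.33) = 37.64
  P: 1350 − 2(209.7) − 3(29.33) = 842.6
  V: 0 + 1(209.7) = 209.7
  U: 0 + 1(29.33) = 29.33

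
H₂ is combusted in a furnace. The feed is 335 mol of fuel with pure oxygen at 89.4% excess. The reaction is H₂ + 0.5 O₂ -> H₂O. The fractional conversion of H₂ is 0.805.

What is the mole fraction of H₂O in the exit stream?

0.521

Stoichiometric O₂ = 0.5 × 335 = 167.5 mol; O₂ fed = 167.5 × 1.894 = 317.2 mol.
Fuel reacted = 0.805 × 335 → ξ = 269.7 mol.
Outlet (n = n₀ + ν ξ):
  H₂: 335 − 1(269.7) = 65.32
  O₂: 317.2 − 0.5(269.7) = 182.4
  H₂O: 0 + 1(269.7) = 269.7
Total out = 517.4 mol; y_H₂O = 269.7 / 517.4 = 0.5212.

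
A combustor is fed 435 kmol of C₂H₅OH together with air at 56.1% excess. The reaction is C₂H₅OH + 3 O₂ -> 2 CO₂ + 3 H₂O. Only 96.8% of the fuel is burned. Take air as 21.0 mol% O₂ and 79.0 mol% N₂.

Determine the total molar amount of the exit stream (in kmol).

Stoichiometric O₂ = 3 × 435 = 1305 kmol; O₂ fed = 1305 × 1.561 = 2037 kmol.
N₂ fed = 2037 × 79/21 = 7663 kmol.
Fuel reacted = 0.968 × 435 → ξ = 421.1 kmol.
Outlet (n = n₀ + ν ξ):
  C₂H₅OH: 435 − 1(421.1) = 13.92
  O₂: 2037 − 3(421.1) = 773.9
  N₂: 7663 (inert)
  CO₂: 0 + 2(421.1) = 842.2
  H₂O: 0 + 3(421.1) = 1263
Total out = 13.92 + 773.9 + 7663 + 842.2 + 1263 = 10560 kmol.

10600 kmol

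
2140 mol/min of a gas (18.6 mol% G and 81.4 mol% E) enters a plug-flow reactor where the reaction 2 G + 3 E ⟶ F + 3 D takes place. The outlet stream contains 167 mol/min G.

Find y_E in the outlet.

0.689

For G: n = n₀ − 2ξ → 167 = 398 − 2ξ, giving ξ = 115.5 mol/min.
Outlet amounts (n = n₀ + ν ξ):
  G: 398 − 2(115.5) = 167
  E: 1742 − 3(115.5) = 1395
  F: 0 + 1(115.5) = 115.5
  D: 0 + 3(115.5) = 346.6
Total out = 2024 mol/min; y_E = 1395 / 2024 = 0.6893.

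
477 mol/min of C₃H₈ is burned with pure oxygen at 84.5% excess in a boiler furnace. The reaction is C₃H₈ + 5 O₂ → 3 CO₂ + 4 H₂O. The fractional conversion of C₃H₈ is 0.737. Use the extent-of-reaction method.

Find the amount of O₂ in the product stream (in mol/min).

2640 mol/min

Stoichiometric O₂ = 5 × 477 = 2385 mol/min; O₂ fed = 2385 × 1.845 = 4400 mol/min.
Fuel reacted = 0.737 × 477 → ξ = 351.5 mol/min.
Outlet (n = n₀ + ν ξ):
  C₃H₈: 477 − 1(351.5) = 125.5
  O₂: 4400 − 5(351.5) = 2643
  CO₂: 0 + 3(351.5) = 1055
  H₂O: 0 + 4(351.5) = 1406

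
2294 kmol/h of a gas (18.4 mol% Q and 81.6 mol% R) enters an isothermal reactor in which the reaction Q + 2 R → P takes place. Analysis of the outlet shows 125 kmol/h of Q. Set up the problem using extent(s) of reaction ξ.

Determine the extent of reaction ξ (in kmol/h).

ξ = 297 kmol/h

For Q: n = n₀ − 1ξ → 125 = 422.1 − 1ξ, giving ξ = 297.1 kmol/h.
Outlet amounts (n = n₀ + ν ξ):
  Q: 422.1 − 1(297.1) = 125
  R: 1872 − 2(297.1) = 1278
  P: 0 + 1(297.1) = 297.1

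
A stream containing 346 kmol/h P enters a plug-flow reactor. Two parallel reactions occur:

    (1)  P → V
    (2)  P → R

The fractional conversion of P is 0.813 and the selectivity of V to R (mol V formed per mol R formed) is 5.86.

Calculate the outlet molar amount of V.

Conversion of P: P consumed = 0.813 × 346 = 281.3 kmol/h = 1ξ₁ + 1ξ₂.
Selectivity: 1ξ₁ / (1ξ₂) = 5.86 → ξ₁ = 5.86 ξ₂.
Substitute: (1·5.86 + 1) ξ₂ = 281.3 → ξ₂ = 41.01 kmol/h, ξ₁ = 240.3 kmol/h.
Outlet amounts (n = n₀ + Σ ν·ξ):
  P: 346 − 1(240.3) − 1(41.01) = 64.7
  V: 0 + 1(240.3) = 240.3
  R: 0 + 1(41.01) = 41.01

240 kmol/h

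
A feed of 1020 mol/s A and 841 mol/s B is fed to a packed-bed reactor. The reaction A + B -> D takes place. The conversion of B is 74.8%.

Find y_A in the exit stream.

B reacted = 0.748 × 841 = 629.1 mol/s; ν_B = −1, so ξ = 629.1/1 = 629.1 mol/s.
Outlet amounts (n = n₀ + ν ξ):
  A: 1020 − 1(629.1) = 390.9
  B: 841 − 1(629.1) = 211.9
  D: 0 + 1(629.1) = 629.1
Total out = 1232 mol/s; y_A = 390.9 / 1232 = 0.3173.

0.317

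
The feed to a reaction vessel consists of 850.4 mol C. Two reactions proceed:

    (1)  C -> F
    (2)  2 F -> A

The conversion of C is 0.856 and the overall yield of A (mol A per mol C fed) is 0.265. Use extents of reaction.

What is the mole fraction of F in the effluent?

Conversion of C: C consumed = 1ξ₁ = 0.856 × 850.4 → ξ₁ = 727.9 mol.
Yield of A: 1ξ₂ / 850.4 = 0.265 → ξ₂ = 225.4 mol.
Outlet amounts (n = n₀ + Σ ν·ξ):
  C: 850.4 − 1(727.9) = 122.5
  F: 0 + 1(727.9) − 2(225.4) = 277.2
  A: 0 + 1(225.4) = 225.4
Total out = 625 mol; y_F = 277.2 / 625 = 0.4435.

0.444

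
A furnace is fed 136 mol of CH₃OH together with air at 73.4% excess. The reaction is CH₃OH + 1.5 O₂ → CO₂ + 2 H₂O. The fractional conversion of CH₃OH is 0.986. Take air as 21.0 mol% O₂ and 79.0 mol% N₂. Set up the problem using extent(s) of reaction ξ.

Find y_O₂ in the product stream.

Stoichiometric O₂ = 1.5 × 136 = 204 mol; O₂ fed = 204 × 1.734 = 353.7 mol.
N₂ fed = 353.7 × 79/21 = 1331 mol.
Fuel reacted = 0.986 × 136 → ξ = 134.1 mol.
Outlet (n = n₀ + ν ξ):
  CH₃OH: 136 − 1(134.1) = 1.904
  O₂: 353.7 − 1.5(134.1) = 152.6
  N₂: 1331 (inert)
  CO₂: 0 + 1(134.1) = 134.1
  H₂O: 0 + 2(134.1) = 268.2
Total out = 1888 mol; y_O₂ = 152.6 / 1888 = 0.08084.

0.0808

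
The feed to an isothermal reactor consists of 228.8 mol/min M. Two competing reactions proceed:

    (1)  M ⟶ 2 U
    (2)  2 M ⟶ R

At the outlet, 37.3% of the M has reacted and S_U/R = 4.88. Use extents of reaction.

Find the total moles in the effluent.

256 mol/min

Conversion of M: M consumed = 0.373 × 228.8 = 85.34 mol/min = 1ξ₁ + 2ξ₂.
Selectivity: 2ξ₁ / (1ξ₂) = 4.88 → ξ₁ = 2.44 ξ₂.
Substitute: (1·2.44 + 2) ξ₂ = 85.34 → ξ₂ = 19.22 mol/min, ξ₁ = 46.9 mol/min.
Outlet amounts (n = n₀ + Σ ν·ξ):
  M: 228.8 − 1(46.9) − 2(19.22) = 143.5
  U: 0 + 2(46.9) = 93.8
  R: 0 + 1(19.22) = 19.22
Total out = 143.5 + 93.8 + 19.22 = 256.5 mol/min.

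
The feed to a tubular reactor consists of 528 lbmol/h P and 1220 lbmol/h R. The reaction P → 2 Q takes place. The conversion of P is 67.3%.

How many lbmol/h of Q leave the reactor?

711 lbmol/h

P reacted = 0.673 × 528 = 355.3 lbmol/h; ν_P = −1, so ξ = 355.3/1 = 355.3 lbmol/h.
Outlet amounts (n = n₀ + ν ξ):
  P: 528 − 1(355.3) = 172.7
  Q: 0 + 2(355.3) = 710.7
  R: 1220 (inert)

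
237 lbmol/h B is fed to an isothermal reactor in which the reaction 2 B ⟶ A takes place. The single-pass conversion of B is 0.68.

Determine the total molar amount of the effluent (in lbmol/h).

156 lbmol/h

B reacted = 0.68 × 237 = 161.2 lbmol/h; ν_B = −2, so ξ = 161.2/2 = 80.58 lbmol/h.
Outlet amounts (n = n₀ + ν ξ):
  B: 237 − 2(80.58) = 75.84
  A: 0 + 1(80.58) = 80.58
Total out = 75.84 + 80.58 = 156.4 lbmol/h.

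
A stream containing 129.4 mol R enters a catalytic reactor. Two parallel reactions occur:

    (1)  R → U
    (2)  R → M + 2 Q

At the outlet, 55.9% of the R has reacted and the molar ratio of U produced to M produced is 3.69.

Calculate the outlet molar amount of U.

56.9 mol

Conversion of R: R consumed = 0.559 × 129.4 = 72.33 mol = 1ξ₁ + 1ξ₂.
Selectivity: 1ξ₁ / (1ξ₂) = 3.69 → ξ₁ = 3.69 ξ₂.
Substitute: (1·3.69 + 1) ξ₂ = 72.33 → ξ₂ = 15.42 mol, ξ₁ = 56.91 mol.
Outlet amounts (n = n₀ + Σ ν·ξ):
  R: 129.4 − 1(56.91) − 1(15.42) = 57.07
  U: 0 + 1(56.91) = 56.91
  M: 0 + 1(15.42) = 15.42
  Q: 0 + 2(15.42) = 30.85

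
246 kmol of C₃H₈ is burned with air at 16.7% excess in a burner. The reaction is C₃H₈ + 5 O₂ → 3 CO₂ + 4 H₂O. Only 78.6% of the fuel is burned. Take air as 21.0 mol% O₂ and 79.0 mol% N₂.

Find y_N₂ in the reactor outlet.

Stoichiometric O₂ = 5 × 246 = 1230 kmol; O₂ fed = 1230 × 1.167 = 1435 kmol.
N₂ fed = 1435 × 79/21 = 5400 kmol.
Fuel reacted = 0.786 × 246 → ξ = 193.4 kmol.
Outlet (n = n₀ + ν ξ):
  C₃H₈: 246 − 1(193.4) = 52.64
  O₂: 1435 − 5(193.4) = 468.6
  N₂: 5400 (inert)
  CO₂: 0 + 3(193.4) = 580.1
  H₂O: 0 + 4(193.4) = 773.4
Total out = 7275 kmol; y_N₂ = 5400 / 7275 = 0.7423.

0.742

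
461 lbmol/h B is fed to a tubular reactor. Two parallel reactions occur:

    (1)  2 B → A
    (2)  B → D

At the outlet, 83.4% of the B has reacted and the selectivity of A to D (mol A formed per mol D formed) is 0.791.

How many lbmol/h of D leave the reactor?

Conversion of B: B consumed = 0.834 × 461 = 384.5 lbmol/h = 2ξ₁ + 1ξ₂.
Selectivity: 1ξ₁ / (1ξ₂) = 0.791 → ξ₁ = 0.791 ξ₂.
Substitute: (2·0.791 + 1) ξ₂ = 384.5 → ξ₂ = 148.9 lbmol/h, ξ₁ = 117.8 lbmol/h.
Outlet amounts (n = n₀ + Σ ν·ξ):
  B: 461 − 2(117.8) − 1(148.9) = 76.53
  A: 0 + 1(117.8) = 117.8
  D: 0 + 1(148.9) = 148.9

149 lbmol/h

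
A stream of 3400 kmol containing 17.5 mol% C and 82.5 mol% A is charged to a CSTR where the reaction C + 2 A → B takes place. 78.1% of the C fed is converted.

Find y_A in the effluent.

C reacted = 0.781 × 595 = 464.7 kmol; ν_C = −1, so ξ = 464.7/1 = 464.7 kmol.
Outlet amounts (n = n₀ + ν ξ):
  C: 595 − 1(464.7) = 130.3
  A: 2805 − 2(464.7) = 1876
  B: 0 + 1(464.7) = 464.7
Total out = 2471 kmol; y_A = 1876 / 2471 = 0.7592.

0.759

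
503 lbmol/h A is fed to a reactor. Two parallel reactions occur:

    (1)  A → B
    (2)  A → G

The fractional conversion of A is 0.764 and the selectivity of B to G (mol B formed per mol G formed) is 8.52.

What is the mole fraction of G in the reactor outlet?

0.0803

Conversion of A: A consumed = 0.764 × 503 = 384.3 lbmol/h = 1ξ₁ + 1ξ₂.
Selectivity: 1ξ₁ / (1ξ₂) = 8.52 → ξ₁ = 8.52 ξ₂.
Substitute: (1·8.52 + 1) ξ₂ = 384.3 → ξ₂ = 40.37 lbmol/h, ξ₁ = 343.9 lbmol/h.
Outlet amounts (n = n₀ + Σ ν·ξ):
  A: 503 − 1(343.9) − 1(40.37) = 118.7
  B: 0 + 1(343.9) = 343.9
  G: 0 + 1(40.37) = 40.37
Total out = 503 lbmol/h; y_G = 40.37 / 503 = 0.08025.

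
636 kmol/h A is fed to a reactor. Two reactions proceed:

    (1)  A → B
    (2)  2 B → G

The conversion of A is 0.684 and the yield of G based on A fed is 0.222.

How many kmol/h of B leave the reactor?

153 kmol/h

Conversion of A: A consumed = 1ξ₁ = 0.684 × 636 → ξ₁ = 435 kmol/h.
Yield of G: 1ξ₂ / 636 = 0.222 → ξ₂ = 141.2 kmol/h.
Outlet amounts (n = n₀ + Σ ν·ξ):
  A: 636 − 1(435) = 201
  B: 0 + 1(435) − 2(141.2) = 152.6
  G: 0 + 1(141.2) = 141.2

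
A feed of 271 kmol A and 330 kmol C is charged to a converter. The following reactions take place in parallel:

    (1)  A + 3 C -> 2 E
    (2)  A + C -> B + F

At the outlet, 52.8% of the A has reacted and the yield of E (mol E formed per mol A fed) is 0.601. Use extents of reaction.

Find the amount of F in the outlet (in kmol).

61.7 kmol

Yield of E: 2ξ₁ / 271 = 0.601 → ξ₁ = 81.44 kmol.
Conversion of A: 1ξ₁ + 1ξ₂ = 0.528 × 271 = 143.1 → ξ₂ = 61.65 kmol.
Outlet amounts (n = n₀ + Σ ν·ξ):
  A: 271 − 1(81.44) − 1(61.65) = 127.9
  C: 330 − 3(81.44) − 1(61.65) = 24.04
  E: 0 + 2(81.44) = 162.9
  B: 0 + 1(61.65) = 61.65
  F: 0 + 1(61.65) = 61.65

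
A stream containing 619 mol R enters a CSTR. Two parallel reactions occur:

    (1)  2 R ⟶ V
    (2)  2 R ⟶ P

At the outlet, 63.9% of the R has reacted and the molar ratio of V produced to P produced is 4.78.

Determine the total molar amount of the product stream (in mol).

421 mol

Conversion of R: R consumed = 0.639 × 619 = 395.5 mol = 2ξ₁ + 2ξ₂.
Selectivity: 1ξ₁ / (1ξ₂) = 4.78 → ξ₁ = 4.78 ξ₂.
Substitute: (2·4.78 + 2) ξ₂ = 395.5 → ξ₂ = 34.22 mol, ξ₁ = 163.6 mol.
Outlet amounts (n = n₀ + Σ ν·ξ):
  R: 619 − 2(163.6) − 2(34.22) = 223.5
  V: 0 + 1(163.6) = 163.6
  P: 0 + 1(34.22) = 34.22
Total out = 223.5 + 163.6 + 34.22 = 421.2 mol.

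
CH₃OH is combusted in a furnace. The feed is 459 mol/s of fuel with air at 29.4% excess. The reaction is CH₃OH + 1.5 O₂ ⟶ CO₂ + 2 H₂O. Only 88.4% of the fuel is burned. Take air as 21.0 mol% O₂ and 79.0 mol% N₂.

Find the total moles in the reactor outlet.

Stoichiometric O₂ = 1.5 × 459 = 688.5 mol/s; O₂ fed = 688.5 × 1.294 = 890.9 mol/s.
N₂ fed = 890.9 × 79/21 = 3352 mol/s.
Fuel reacted = 0.884 × 459 → ξ = 405.8 mol/s.
Outlet (n = n₀ + ν ξ):
  CH₃OH: 459 − 1(405.8) = 53.24
  O₂: 890.9 − 1.5(405.8) = 282.3
  N₂: 3352 (inert)
  CO₂: 0 + 1(405.8) = 405.8
  H₂O: 0 + 2(405.8) = 811.5
Total out = 53.24 + 282.3 + 3352 + 405.8 + 811.5 = 4904 mol/s.

4900 mol/s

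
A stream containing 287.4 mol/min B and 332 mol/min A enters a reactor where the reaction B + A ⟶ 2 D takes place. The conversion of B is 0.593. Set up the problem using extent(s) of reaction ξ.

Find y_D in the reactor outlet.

B reacted = 0.593 × 287.4 = 170.4 mol/min; ν_B = −1, so ξ = 170.4/1 = 170.4 mol/min.
Outlet amounts (n = n₀ + ν ξ):
  B: 287.4 − 1(170.4) = 117
  A: 332 − 1(170.4) = 161.6
  D: 0 + 2(170.4) = 340.9
Total out = 619.4 mol/min; y_D = 340.9 / 619.4 = 0.5503.

0.55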